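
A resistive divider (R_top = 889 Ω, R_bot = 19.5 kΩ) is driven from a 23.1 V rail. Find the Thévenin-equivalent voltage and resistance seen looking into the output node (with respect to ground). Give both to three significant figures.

V_th = 22.1 V, R_th = 850 Ω

V_th is the open-circuit tap voltage: 23.1 × 19500/(889 + 19500) = 22.1 V.
With the supply zeroed, R_top and R_bot appear in parallel from the tap: R_th = R_top‖R_bot = (889 × 19500)/20390 = 850 Ω.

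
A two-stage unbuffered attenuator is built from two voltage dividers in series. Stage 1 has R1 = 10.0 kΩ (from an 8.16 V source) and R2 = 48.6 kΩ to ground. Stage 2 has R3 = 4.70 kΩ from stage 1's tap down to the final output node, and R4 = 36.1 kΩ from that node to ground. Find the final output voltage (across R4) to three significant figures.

V_out ≈ 4.98 V

Stage 2 presents R3+R4 = 40.80 kΩ as a load on stage 1's tap.
Stage 1's lower leg becomes R2‖(R3+R4) = 22.18 kΩ, so V_mid = 8.16 × 22.18/32.18 = 5.624 V.
Stage 2 is itself unloaded: V_out = V_mid × R4/(R3+R4) = 5.624 × 36.1/40.80 = 4.98 V.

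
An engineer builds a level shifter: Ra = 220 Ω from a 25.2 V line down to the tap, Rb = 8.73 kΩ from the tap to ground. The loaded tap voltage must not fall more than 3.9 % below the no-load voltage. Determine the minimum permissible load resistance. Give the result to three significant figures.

R_L(min) ≈ 5.29 kΩ

Output resistance R_th = Ra‖Rb = (220 × 8730)/8950 = 214.6 Ω.
The fractional drop is R_th/(R_th + R_L); requiring this ≤ 0.0390 gives R_L ≥ R_th(1/0.0390 − 1) = 214.6 × 24.64 = 5.29 kΩ.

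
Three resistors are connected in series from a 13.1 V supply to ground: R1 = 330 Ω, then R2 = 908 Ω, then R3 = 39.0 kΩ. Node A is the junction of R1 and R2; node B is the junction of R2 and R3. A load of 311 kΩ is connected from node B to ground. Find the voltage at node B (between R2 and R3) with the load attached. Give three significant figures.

At node B, R3 is in parallel with the load: R3‖R_L = 34650 Ω.
Below node A the resistance is R2 + (R3‖R_L) = 35560 Ω, so V_A = 13.1 × 35560/35890 = 12.98 V.
Then V_B = V_A × (R3‖R_L)/(R2 + R3‖R_L) = 12.98 × 34650/35560 = 12.6 V.

V ≈ 12.6 V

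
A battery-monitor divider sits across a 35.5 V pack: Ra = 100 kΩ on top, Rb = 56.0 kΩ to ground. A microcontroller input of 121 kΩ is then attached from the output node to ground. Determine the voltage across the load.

V_out ≈ 9.83 V

The load sits in parallel with Rb: Rb‖R_L = (56.0 × 121) / (56.0 + 121) = 38.28 kΩ.
V_out = 35.5 × 38.28 / (100 + 38.28) = 35.5 × 38.28/138.3 = 9.83 V.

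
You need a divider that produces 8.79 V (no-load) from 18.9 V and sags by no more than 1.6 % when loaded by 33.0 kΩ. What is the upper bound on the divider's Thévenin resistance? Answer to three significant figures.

Loading drop = R_th/(R_th + R_L) ≤ 0.0160, so R_th ≤ R_L · ε/(1−ε) = 33.0 kΩ × 0.0160/0.9840 = 537 Ω.
(Any R1, R2 with R2/(R1+R2) = 0.465 and R1‖R2 ≤ 537 Ω will meet the spec.)

R_th ≤ 537 Ω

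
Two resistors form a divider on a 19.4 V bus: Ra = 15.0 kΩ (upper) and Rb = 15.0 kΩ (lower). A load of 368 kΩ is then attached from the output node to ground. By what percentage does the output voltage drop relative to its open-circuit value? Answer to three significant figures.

2.00 %

The divider's output (Thévenin) resistance is Ra‖Rb = 7.500 kΩ.
Fractional drop under load = R_th/(R_th + R_L) = 7.500 / (7.500 + 368) = 0.01997.
So the output falls by 2.00 %.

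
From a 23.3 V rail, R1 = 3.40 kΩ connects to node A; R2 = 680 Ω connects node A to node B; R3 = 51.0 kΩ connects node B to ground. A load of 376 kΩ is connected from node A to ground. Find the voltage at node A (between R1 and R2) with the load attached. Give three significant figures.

V ≈ 21.7 V

Below node A the series string R2+R3 = 51680 Ω sits in parallel with the 376000 Ω load: 45440 Ω.
V_A = 23.3 × 45440/(3400 + 45440) = 21.7 V.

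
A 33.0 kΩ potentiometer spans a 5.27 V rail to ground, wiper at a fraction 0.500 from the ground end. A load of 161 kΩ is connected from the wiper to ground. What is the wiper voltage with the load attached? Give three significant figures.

The wiper splits the pot into (1−α)R = 16.50 kΩ above and αR = 16.50 kΩ below.
Lower section ‖ load = 14.97 kΩ.
V_wiper = 5.27 × 14.97/(16.50 + 14.97) = 2.51 V.

V ≈ 2.51 V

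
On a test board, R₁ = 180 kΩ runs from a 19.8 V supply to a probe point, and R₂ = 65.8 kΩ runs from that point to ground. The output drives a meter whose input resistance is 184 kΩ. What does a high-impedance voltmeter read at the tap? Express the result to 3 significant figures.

V_out ≈ 4.20 V

The load sits in parallel with R₂: R₂‖R_L = (65.8 × 184) / (65.8 + 184) = 48.47 kΩ.
V_out = 19.8 × 48.47 / (180 + 48.47) = 19.8 × 48.47/228.5 = 4.20 V.
(Unloaded it would have been 5.30 V.)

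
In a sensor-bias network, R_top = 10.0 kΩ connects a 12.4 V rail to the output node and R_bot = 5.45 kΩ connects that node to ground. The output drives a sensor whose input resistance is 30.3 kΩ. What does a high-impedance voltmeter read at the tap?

The load sits in parallel with R_bot: R_bot‖R_L = (5.45 × 30.3) / (5.45 + 30.3) = 4.619 kΩ.
V_out = 12.4 × 4.619 / (10.0 + 4.619) = 12.4 × 4.619/14.62 = 3.92 V.
(Unloaded it would have been 4.37 V.)

V_out ≈ 3.92 V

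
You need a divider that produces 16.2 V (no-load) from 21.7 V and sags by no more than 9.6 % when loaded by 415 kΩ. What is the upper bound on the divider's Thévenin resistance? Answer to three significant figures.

R_th ≤ 44.1 kΩ

Loading drop = R_th/(R_th + R_L) ≤ 0.0960, so R_th ≤ R_L · ε/(1−ε) = 415 kΩ × 0.0960/0.9040 = 44.1 kΩ.
(Any R1, R2 with R2/(R1+R2) = 0.747 and R1‖R2 ≤ 44.1 kΩ will meet the spec.)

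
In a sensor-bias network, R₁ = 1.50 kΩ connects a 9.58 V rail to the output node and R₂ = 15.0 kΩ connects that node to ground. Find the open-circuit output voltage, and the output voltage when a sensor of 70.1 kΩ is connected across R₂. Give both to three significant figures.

Unloaded: 8.71 V; loaded: 8.54 V

Open-circuit: V = 9.58 × 15.0/(1.50 + 15.0) = 8.71 V.
With the load, R₂ becomes R₂‖R_L = 12.36 kΩ, so V = 9.58 × 12.36/13.86 = 8.54 V.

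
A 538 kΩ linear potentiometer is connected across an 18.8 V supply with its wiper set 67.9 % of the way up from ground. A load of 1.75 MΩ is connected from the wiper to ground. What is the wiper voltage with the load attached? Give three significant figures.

The wiper splits the pot into (1−α)R = 172.7 kΩ above and αR = 365.3 kΩ below.
Lower section ‖ load = 302.2 kΩ.
V_wiper = 18.8 × 302.2/(172.7 + 302.2) = 12.0 V.

V ≈ 12.0 V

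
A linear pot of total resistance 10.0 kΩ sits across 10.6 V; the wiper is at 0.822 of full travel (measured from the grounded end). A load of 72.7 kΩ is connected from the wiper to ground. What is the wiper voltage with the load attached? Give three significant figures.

The wiper splits the pot into (1−α)R = 1.780 kΩ above and αR = 8.220 kΩ below.
Lower section ‖ load = 7.385 kΩ.
V_wiper = 10.6 × 7.385/(1.780 + 7.385) = 8.54 V.

V ≈ 8.54 V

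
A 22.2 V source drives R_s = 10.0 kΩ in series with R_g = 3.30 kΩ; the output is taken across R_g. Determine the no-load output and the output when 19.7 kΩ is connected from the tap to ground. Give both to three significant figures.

Unloaded: 5.51 V; loaded: 4.89 V

Open-circuit: V = 22.2 × 3.30/(10.0 + 3.30) = 5.51 V.
With the load, R_g becomes R_g‖R_L = 2.827 kΩ, so V = 22.2 × 2.827/12.83 = 4.89 V.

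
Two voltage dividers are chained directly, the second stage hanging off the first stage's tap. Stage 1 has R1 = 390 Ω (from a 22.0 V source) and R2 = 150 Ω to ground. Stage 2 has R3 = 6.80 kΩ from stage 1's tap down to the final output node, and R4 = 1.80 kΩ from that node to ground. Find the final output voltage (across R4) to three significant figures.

V_out ≈ 1.26 V

Stage 2 presents R3+R4 = 8600 Ω as a load on stage 1's tap.
Stage 1's lower leg becomes R2‖(R3+R4) = 147.4 Ω, so V_mid = 22.0 × 147.4/537.4 = 6.035 V.
Stage 2 is itself unloaded: V_out = V_mid × R4/(R3+R4) = 6.035 × 1800/8600 = 1.26 V.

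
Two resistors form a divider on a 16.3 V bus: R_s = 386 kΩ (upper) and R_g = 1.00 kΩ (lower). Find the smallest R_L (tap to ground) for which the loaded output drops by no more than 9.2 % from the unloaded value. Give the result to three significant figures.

R_L(min) ≈ 9.84 kΩ

Output resistance R_th = R_s‖R_g = (386000 × 1000)/387000 = 997.4 Ω.
The fractional drop is R_th/(R_th + R_L); requiring this ≤ 0.0920 gives R_L ≥ R_th(1/0.0920 − 1) = 997.4 × 9.870 = 9.84 kΩ.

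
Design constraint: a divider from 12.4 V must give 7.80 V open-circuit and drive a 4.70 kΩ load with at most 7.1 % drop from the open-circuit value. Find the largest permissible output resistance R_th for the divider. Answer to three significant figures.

R_th ≤ 359 Ω

Loading drop = R_th/(R_th + R_L) ≤ 0.0710, so R_th ≤ R_L · ε/(1−ε) = 4.70 kΩ × 0.0710/0.9290 = 359 Ω.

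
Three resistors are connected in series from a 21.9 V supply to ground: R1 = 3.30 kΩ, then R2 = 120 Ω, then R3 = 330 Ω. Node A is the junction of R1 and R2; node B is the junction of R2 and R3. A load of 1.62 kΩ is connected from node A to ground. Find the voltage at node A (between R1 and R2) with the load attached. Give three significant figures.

V ≈ 2.11 V

Below node A the series string R2+R3 = 450.0 Ω sits in parallel with the 1620 Ω load: 352.2 Ω.
V_A = 21.9 × 352.2/(3300 + 352.2) = 2.11 V.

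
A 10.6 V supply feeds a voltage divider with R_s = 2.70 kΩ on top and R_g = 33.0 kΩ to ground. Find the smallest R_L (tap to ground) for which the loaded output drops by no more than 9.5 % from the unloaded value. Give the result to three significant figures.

R_L(min) ≈ 23.8 kΩ

Output resistance R_th = R_s‖R_g = (2.70 × 33.0)/35.70 = 2.496 kΩ.
The fractional drop is R_th/(R_th + R_L); requiring this ≤ 0.0950 gives R_L ≥ R_th(1/0.0950 − 1) = 2.496 × 9.526 = 23.8 kΩ.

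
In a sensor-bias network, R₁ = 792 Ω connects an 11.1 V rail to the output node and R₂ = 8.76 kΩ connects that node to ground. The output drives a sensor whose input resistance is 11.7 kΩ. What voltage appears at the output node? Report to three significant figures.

V_out ≈ 9.58 V

The load sits in parallel with R₂: R₂‖R_L = (8760 × 11700) / (8760 + 11700) = 5009 Ω.
V_out = 11.1 × 5009 / (792 + 5009) = 11.1 × 5009/5801 = 9.58 V.
(Unloaded it would have been 10.2 V.)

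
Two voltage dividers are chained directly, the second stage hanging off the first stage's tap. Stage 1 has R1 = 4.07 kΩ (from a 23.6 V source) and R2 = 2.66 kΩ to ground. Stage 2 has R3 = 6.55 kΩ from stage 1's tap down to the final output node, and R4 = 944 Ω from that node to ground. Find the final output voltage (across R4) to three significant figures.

Stage 2 presents R3+R4 = 7494 Ω as a load on stage 1's tap.
Stage 1's lower leg becomes R2‖(R3+R4) = 1963 Ω, so V_mid = 23.6 × 1963/6033 = 7.679 V.
Stage 2 is itself unloaded: V_out = V_mid × R4/(R3+R4) = 7.679 × 944/7494 = 0.967 V.

V_out ≈ 0.967 V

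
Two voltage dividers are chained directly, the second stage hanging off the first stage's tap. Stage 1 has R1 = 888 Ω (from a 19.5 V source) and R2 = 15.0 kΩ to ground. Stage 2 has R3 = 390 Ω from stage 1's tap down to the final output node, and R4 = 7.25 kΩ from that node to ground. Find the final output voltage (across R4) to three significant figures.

V_out ≈ 15.7 V

Stage 2 presents R3+R4 = 7640 Ω as a load on stage 1's tap.
Stage 1's lower leg becomes R2‖(R3+R4) = 5062 Ω, so V_mid = 19.5 × 5062/5950 = 16.59 V.
Stage 2 is itself unloaded: V_out = V_mid × R4/(R3+R4) = 16.59 × 7250/7640 = 15.7 V.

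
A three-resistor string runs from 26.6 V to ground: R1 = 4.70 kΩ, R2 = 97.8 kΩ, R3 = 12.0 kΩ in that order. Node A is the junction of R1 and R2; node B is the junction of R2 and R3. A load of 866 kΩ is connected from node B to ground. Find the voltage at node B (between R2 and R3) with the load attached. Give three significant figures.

At node B, R3 is in parallel with the load: R3‖R_L = 11.84 kΩ.
Below node A the resistance is R2 + (R3‖R_L) = 109.6 kΩ, so V_A = 26.6 × 109.6/114.3 = 25.51 V.
Then V_B = V_A × (R3‖R_L)/(R2 + R3‖R_L) = 25.51 × 11.84/109.6 = 2.75 V.

V ≈ 2.75 V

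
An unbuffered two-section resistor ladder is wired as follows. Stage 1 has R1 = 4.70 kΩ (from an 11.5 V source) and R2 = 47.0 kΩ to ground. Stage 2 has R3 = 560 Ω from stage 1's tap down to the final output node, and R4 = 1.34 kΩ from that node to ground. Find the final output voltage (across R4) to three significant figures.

V_out ≈ 2.27 V

Stage 2 presents R3+R4 = 1900 Ω as a load on stage 1's tap.
Stage 1's lower leg becomes R2‖(R3+R4) = 1826 Ω, so V_mid = 11.5 × 1826/6526 = 3.218 V.
Stage 2 is itself unloaded: V_out = V_mid × R4/(R3+R4) = 3.218 × 1340/1900 = 2.27 V.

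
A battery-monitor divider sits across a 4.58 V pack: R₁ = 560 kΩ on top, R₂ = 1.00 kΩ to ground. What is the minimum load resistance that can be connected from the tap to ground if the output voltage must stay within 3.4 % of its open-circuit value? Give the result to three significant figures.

R_L(min) ≈ 28.4 kΩ

Output resistance R_th = R₁‖R₂ = (560000 × 1000)/561000 = 998.2 Ω.
The fractional drop is R_th/(R_th + R_L); requiring this ≤ 0.0340 gives R_L ≥ R_th(1/0.0340 − 1) = 998.2 × 28.41 = 28.4 kΩ.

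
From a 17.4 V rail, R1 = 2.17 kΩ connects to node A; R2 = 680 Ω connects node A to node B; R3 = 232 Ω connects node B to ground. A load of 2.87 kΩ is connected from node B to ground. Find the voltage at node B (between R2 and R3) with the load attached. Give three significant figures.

At node B, R3 is in parallel with the load: R3‖R_L = 214.6 Ω.
Below node A the resistance is R2 + (R3‖R_L) = 894.6 Ω, so V_A = 17.4 × 894.6/3065 = 5.080 V.
Then V_B = V_A × (R3‖R_L)/(R2 + R3‖R_L) = 5.080 × 214.6/894.6 = 1.22 V.

V ≈ 1.22 V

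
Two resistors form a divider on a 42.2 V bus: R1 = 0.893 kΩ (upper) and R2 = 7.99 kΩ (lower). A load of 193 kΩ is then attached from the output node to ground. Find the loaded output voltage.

V_out ≈ 37.8 V

The load sits in parallel with R2: R2‖R_L = (7990 × 193000) / (7990 + 193000) = 7672 Ω.
V_out = 42.2 × 7672 / (893 + 7672) = 42.2 × 7672/8565 = 37.8 V.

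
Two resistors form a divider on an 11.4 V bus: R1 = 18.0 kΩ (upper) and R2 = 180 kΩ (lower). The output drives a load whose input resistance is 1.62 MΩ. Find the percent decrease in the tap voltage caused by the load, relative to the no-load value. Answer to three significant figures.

1.00 %

The divider's output (Thévenin) resistance is R1‖R2 = 16.36 kΩ.
Fractional drop under load = R_th/(R_th + R_L) = 16.36 / (16.36 + 1620) = 0.01000.
So the output falls by 1.00 %.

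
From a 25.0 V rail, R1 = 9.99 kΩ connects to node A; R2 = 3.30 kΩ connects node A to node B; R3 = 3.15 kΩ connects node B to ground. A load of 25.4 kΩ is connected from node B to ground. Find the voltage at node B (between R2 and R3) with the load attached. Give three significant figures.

At node B, R3 is in parallel with the load: R3‖R_L = 2.802 kΩ.
Below node A the resistance is R2 + (R3‖R_L) = 6.102 kΩ, so V_A = 25.0 × 6.102/16.09 = 9.480 V.
Then V_B = V_A × (R3‖R_L)/(R2 + R3‖R_L) = 9.480 × 2.802/6.102 = 4.35 V.

V ≈ 4.35 V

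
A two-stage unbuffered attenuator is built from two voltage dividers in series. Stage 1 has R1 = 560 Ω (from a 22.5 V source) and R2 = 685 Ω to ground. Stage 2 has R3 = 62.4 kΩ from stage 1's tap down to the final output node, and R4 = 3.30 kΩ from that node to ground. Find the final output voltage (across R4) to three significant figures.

Stage 2 presents R3+R4 = 65700 Ω as a load on stage 1's tap.
Stage 1's lower leg becomes R2‖(R3+R4) = 677.9 Ω, so V_mid = 22.5 × 677.9/1238 = 12.32 V.
Stage 2 is itself unloaded: V_out = V_mid × R4/(R3+R4) = 12.32 × 3300/65700 = 0.619 V.

V_out ≈ 0.619 V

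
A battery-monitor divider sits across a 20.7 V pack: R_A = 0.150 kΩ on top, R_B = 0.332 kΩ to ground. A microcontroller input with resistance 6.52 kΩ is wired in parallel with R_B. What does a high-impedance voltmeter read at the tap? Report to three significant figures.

The load sits in parallel with R_B: R_B‖R_L = (332 × 6520) / (332 + 6520) = 315.9 Ω.
V_out = 20.7 × 315.9 / (150 + 315.9) = 20.7 × 315.9/465.9 = 14.0 V.
(Unloaded it would have been 14.3 V.)

V_out ≈ 14.0 V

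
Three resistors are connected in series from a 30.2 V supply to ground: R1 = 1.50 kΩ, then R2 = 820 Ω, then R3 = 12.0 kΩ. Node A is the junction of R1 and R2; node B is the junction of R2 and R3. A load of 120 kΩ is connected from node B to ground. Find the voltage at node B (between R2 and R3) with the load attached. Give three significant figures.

V ≈ 24.9 V

At node B, R3 is in parallel with the load: R3‖R_L = 10910 Ω.
Below node A the resistance is R2 + (R3‖R_L) = 11730 Ω, so V_A = 30.2 × 11730/13230 = 26.78 V.
Then V_B = V_A × (R3‖R_L)/(R2 + R3‖R_L) = 26.78 × 10910/11730 = 24.9 V.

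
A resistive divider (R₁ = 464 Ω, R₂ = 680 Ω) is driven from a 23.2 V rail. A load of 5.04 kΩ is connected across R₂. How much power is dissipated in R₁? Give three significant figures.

Total resistance from the source is R₁ + (R₂‖R_L) = 1063 Ω, so I = 23.2/1063 Ω = 21.82 mA.
P = I²·R₁ = (21.82 mA)² × 464 Ω = 221 mW.

P ≈ 221 mW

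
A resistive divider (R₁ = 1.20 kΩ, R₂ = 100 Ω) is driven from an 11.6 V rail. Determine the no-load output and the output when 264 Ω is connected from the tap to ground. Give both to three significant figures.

Unloaded: 0.892 V; loaded: 0.661 V

Open-circuit: V = 11.6 × 100/(1200 + 100) = 0.892 V.
With the load, R₂ becomes R₂‖R_L = 72.53 Ω, so V = 11.6 × 72.53/1273 = 0.661 V.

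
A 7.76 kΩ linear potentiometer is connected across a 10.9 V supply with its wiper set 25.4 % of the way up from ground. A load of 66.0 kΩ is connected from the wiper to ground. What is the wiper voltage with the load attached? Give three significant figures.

The wiper splits the pot into (1−α)R = 5.789 kΩ above and αR = 1.971 kΩ below.
Lower section ‖ load = 1.914 kΩ.
V_wiper = 10.9 × 1.914/(5.789 + 1.914) = 2.71 V.

V ≈ 2.71 V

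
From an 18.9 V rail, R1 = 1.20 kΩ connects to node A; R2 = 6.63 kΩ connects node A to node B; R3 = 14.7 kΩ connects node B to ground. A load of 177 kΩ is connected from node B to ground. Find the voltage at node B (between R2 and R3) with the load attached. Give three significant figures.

At node B, R3 is in parallel with the load: R3‖R_L = 13.57 kΩ.
Below node A the resistance is R2 + (R3‖R_L) = 20.20 kΩ, so V_A = 18.9 × 20.20/21.40 = 17.84 V.
Then V_B = V_A × (R3‖R_L)/(R2 + R3‖R_L) = 17.84 × 13.57/20.20 = 12.0 V.

V ≈ 12.0 V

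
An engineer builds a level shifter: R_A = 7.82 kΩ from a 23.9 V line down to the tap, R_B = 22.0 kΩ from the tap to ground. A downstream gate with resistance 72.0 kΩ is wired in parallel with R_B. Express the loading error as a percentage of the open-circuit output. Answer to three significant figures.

The divider's output (Thévenin) resistance is R_A‖R_B = 5.769 kΩ.
Fractional drop under load = R_th/(R_th + R_L) = 5.769 / (5.769 + 72.0) = 0.07418.
So the output falls by 7.42 %.

7.42 %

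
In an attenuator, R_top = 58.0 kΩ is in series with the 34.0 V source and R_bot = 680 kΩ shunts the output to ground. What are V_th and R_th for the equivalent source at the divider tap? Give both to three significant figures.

V_th = 31.3 V, R_th = 53.4 kΩ

V_th is the open-circuit tap voltage: 34.0 × 680/(58.0 + 680) = 31.3 V.
With the supply zeroed, R_top and R_bot appear in parallel from the tap: R_th = R_top‖R_bot = (58.0 × 680)/738.0 = 53.4 kΩ.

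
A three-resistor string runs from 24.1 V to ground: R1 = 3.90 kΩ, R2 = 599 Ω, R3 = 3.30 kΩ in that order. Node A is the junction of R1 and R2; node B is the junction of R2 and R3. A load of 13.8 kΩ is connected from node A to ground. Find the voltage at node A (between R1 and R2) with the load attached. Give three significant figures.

V ≈ 10.6 V

Below node A the series string R2+R3 = 3899 Ω sits in parallel with the 13800 Ω load: 3040 Ω.
V_A = 24.1 × 3040/(3900 + 3040) = 10.6 V.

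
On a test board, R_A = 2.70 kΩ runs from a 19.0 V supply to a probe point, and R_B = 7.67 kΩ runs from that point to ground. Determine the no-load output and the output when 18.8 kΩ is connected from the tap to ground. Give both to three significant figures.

Unloaded: 14.1 V; loaded: 12.7 V

Open-circuit: V = 19.0 × 7.67/(2.70 + 7.67) = 14.1 V.
With the load, R_B becomes R_B‖R_L = 5.448 kΩ, so V = 19.0 × 5.448/8.148 = 12.7 V.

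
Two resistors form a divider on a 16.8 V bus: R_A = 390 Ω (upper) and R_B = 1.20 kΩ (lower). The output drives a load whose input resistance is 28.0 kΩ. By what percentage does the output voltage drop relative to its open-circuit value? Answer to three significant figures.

The divider's output (Thévenin) resistance is R_A‖R_B = 294.3 Ω.
Fractional drop under load = R_th/(R_th + R_L) = 294.3 / (294.3 + 28000) = 0.01040.
So the output falls by 1.04 %.

1.04 %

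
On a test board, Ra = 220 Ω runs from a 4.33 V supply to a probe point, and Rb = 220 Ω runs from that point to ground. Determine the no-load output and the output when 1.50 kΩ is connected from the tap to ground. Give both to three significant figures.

Unloaded: 2.17 V; loaded: 2.02 V

Open-circuit: V = 4.33 × 220/(220 + 220) = 2.17 V.
With the load, Rb becomes Rb‖R_L = 191.9 Ω, so V = 4.33 × 191.9/411.9 = 2.02 V.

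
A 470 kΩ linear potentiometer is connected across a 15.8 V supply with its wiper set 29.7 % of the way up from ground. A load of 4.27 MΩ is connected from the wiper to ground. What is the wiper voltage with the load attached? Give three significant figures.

The wiper splits the pot into (1−α)R = 330.4 kΩ above and αR = 139.6 kΩ below.
Lower section ‖ load = 135.2 kΩ.
V_wiper = 15.8 × 135.2/(330.4 + 135.2) = 4.59 V.

V ≈ 4.59 V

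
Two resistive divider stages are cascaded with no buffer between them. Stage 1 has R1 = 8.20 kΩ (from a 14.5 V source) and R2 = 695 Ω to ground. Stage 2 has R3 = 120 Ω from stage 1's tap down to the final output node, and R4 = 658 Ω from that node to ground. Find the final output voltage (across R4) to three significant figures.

V_out ≈ 0.525 V

Stage 2 presents R3+R4 = 778.0 Ω as a load on stage 1's tap.
Stage 1's lower leg becomes R2‖(R3+R4) = 367.1 Ω, so V_mid = 14.5 × 367.1/8567 = 0.6213 V.
Stage 2 is itself unloaded: V_out = V_mid × R4/(R3+R4) = 0.6213 × 658/778.0 = 0.525 V.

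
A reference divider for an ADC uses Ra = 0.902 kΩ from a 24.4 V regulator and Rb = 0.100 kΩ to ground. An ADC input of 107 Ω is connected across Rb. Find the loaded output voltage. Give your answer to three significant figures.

The load sits in parallel with Rb: Rb‖R_L = (100 × 107) / (100 + 107) = 51.69 Ω.
V_out = 24.4 × 51.69 / (902 + 51.69) = 24.4 × 51.69/953.7 = 1.32 V.

V_out ≈ 1.32 V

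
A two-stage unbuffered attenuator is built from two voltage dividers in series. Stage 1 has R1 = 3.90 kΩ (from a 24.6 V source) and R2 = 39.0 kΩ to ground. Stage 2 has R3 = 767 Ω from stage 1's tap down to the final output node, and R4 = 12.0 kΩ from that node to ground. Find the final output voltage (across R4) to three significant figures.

Stage 2 presents R3+R4 = 12770 Ω as a load on stage 1's tap.
Stage 1's lower leg becomes R2‖(R3+R4) = 9618 Ω, so V_mid = 24.6 × 9618/13520 = 17.50 V.
Stage 2 is itself unloaded: V_out = V_mid × R4/(R3+R4) = 17.50 × 12000/12770 = 16.5 V.

V_out ≈ 16.5 V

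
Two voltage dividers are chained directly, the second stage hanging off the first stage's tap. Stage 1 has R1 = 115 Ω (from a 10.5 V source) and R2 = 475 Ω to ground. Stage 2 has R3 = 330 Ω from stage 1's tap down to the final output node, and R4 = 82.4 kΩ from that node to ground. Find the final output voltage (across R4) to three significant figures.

Stage 2 presents R3+R4 = 82730 Ω as a load on stage 1's tap.
Stage 1's lower leg becomes R2‖(R3+R4) = 472.3 Ω, so V_mid = 10.5 × 472.3/587.3 = 8.444 V.
Stage 2 is itself unloaded: V_out = V_mid × R4/(R3+R4) = 8.444 × 82400/82730 = 8.41 V.

V_out ≈ 8.41 V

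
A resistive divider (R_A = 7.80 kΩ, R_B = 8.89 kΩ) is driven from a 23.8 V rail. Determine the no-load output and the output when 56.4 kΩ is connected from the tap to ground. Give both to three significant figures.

Unloaded: 12.7 V; loaded: 11.8 V

Open-circuit: V = 23.8 × 8.89/(7.80 + 8.89) = 12.7 V.
With the load, R_B becomes R_B‖R_L = 7.680 kΩ, so V = 23.8 × 7.680/15.48 = 11.8 V.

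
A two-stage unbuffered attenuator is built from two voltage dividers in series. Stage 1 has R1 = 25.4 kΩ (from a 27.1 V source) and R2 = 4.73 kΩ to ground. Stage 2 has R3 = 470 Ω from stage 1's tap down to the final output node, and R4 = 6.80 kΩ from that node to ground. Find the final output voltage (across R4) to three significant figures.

V_out ≈ 2.57 V

Stage 2 presents R3+R4 = 7270 Ω as a load on stage 1's tap.
Stage 1's lower leg becomes R2‖(R3+R4) = 2866 Ω, so V_mid = 27.1 × 2866/28270 = 2.747 V.
Stage 2 is itself unloaded: V_out = V_mid × R4/(R3+R4) = 2.747 × 6800/7270 = 2.57 V.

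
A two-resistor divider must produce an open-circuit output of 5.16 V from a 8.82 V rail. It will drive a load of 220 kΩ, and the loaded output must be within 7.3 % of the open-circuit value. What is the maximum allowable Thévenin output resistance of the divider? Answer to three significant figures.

Loading drop = R_th/(R_th + R_L) ≤ 0.0730, so R_th ≤ R_L · ε/(1−ε) = 220 kΩ × 0.0730/0.9270 = 17.3 kΩ.

R_th ≤ 17.3 kΩ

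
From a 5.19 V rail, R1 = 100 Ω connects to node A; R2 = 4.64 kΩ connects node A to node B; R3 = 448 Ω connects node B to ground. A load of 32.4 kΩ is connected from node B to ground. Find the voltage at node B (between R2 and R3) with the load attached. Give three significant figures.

At node B, R3 is in parallel with the load: R3‖R_L = 441.9 Ω.
Below node A the resistance is R2 + (R3‖R_L) = 5082 Ω, so V_A = 5.19 × 5082/5182 = 5.090 V.
Then V_B = V_A × (R3‖R_L)/(R2 + R3‖R_L) = 5.090 × 441.9/5082 = 0.443 V.

V ≈ 0.443 V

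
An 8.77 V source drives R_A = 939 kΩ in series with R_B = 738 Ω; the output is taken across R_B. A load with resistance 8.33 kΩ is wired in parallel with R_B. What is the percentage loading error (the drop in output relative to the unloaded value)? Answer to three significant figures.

Unloaded V = 8.77 × 738/939700 = 0.0068873 V.
Loaded: R_B‖R_L = 677.9 Ω, giving V = 8.77 × 677.9/939700 = 0.0063272 V.
Drop = (0.0068873 − 0.0063272) / 0.0068873 = 8.13 %.

8.13 %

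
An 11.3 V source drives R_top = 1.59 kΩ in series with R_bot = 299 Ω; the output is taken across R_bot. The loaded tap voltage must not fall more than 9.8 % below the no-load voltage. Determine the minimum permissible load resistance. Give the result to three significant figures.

R_L(min) ≈ 2.32 kΩ

Output resistance R_th = R_top‖R_bot = (1590 × 299)/1889 = 251.7 Ω.
The fractional drop is R_th/(R_th + R_L); requiring this ≤ 0.0980 gives R_L ≥ R_th(1/0.0980 − 1) = 251.7 × 9.204 = 2.32 kΩ.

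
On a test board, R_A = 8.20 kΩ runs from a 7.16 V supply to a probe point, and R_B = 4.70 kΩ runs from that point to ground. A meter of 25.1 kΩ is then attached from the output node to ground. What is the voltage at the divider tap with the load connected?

The load sits in parallel with R_B: R_B‖R_L = (4.70 × 25.1) / (4.70 + 25.1) = 3.959 kΩ.
V_out = 7.16 × 3.959 / (8.20 + 3.959) = 7.16 × 3.959/12.16 = 2.33 V.
(Unloaded it would have been 2.61 V.)

V_out ≈ 2.33 V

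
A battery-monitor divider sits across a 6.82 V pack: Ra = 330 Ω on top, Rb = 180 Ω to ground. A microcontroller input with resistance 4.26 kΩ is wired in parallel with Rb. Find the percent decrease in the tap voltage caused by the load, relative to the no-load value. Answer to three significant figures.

2.66 %

The divider's output (Thévenin) resistance is Ra‖Rb = 116.5 Ω.
Fractional drop under load = R_th/(R_th + R_L) = 116.5 / (116.5 + 4260) = 0.02661.
So the output falls by 2.66 %.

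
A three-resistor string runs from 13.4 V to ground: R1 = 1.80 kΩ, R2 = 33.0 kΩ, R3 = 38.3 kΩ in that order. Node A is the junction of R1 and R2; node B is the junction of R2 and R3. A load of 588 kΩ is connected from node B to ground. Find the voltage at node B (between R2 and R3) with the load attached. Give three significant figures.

At node B, R3 is in parallel with the load: R3‖R_L = 35.96 kΩ.
Below node A the resistance is R2 + (R3‖R_L) = 68.96 kΩ, so V_A = 13.4 × 68.96/70.76 = 13.06 V.
Then V_B = V_A × (R3‖R_L)/(R2 + R3‖R_L) = 13.06 × 35.96/68.96 = 6.81 V.

V ≈ 6.81 V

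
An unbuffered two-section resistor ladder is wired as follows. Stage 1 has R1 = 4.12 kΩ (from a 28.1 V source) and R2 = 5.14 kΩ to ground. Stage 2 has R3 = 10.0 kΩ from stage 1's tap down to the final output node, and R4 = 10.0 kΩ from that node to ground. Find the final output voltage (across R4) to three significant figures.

Stage 2 presents R3+R4 = 20.00 kΩ as a load on stage 1's tap.
Stage 1's lower leg becomes R2‖(R3+R4) = 4.089 kΩ, so V_mid = 28.1 × 4.089/8.209 = 14.00 V.
Stage 2 is itself unloaded: V_out = V_mid × R4/(R3+R4) = 14.00 × 10.0/20.00 = 7.00 V.

V_out ≈ 7.00 V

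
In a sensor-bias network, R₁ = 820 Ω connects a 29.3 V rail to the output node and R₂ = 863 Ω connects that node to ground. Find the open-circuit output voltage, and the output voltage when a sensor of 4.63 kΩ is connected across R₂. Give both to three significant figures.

Unloaded: 15.0 V; loaded: 13.8 V

Open-circuit: V = 29.3 × 863/(820 + 863) = 15.0 V.
With the load, R₂ becomes R₂‖R_L = 727.4 Ω, so V = 29.3 × 727.4/1547 = 13.8 V.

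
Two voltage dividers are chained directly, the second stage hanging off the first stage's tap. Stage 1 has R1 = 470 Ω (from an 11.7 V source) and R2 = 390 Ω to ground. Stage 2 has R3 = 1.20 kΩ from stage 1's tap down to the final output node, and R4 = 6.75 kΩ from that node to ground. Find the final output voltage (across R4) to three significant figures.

V_out ≈ 4.39 V

Stage 2 presents R3+R4 = 7950 Ω as a load on stage 1's tap.
Stage 1's lower leg becomes R2‖(R3+R4) = 371.8 Ω, so V_mid = 11.7 × 371.8/841.8 = 5.167 V.
Stage 2 is itself unloaded: V_out = V_mid × R4/(R3+R4) = 5.167 × 6750/7950 = 4.39 V.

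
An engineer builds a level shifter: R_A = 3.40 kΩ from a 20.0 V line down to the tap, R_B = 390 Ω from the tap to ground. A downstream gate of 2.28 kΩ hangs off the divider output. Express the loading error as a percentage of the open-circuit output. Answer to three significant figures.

Unloaded V = 20.0 × 390/3790 = 2.0580 V.
Loaded: R_B‖R_L = 333.0 Ω, giving V = 20.0 × 333.0/3733 = 1.7843 V.
Drop = (2.0580 − 1.7843) / 2.0580 = 13.3 %.

13.3 %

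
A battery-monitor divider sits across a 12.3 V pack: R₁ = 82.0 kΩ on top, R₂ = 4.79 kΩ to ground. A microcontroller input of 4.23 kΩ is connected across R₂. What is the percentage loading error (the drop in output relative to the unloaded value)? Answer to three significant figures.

The divider's output (Thévenin) resistance is R₁‖R₂ = 4.526 kΩ.
Fractional drop under load = R_th/(R_th + R_L) = 4.526 / (4.526 + 4.23) = 0.5169.
So the output falls by 51.7 %.

51.7 %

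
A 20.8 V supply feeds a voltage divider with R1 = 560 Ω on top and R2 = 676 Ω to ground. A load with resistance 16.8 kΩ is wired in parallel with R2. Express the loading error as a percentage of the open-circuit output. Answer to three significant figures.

1.79 %

The divider's output (Thévenin) resistance is R1‖R2 = 306.3 Ω.
Fractional drop under load = R_th/(R_th + R_L) = 306.3 / (306.3 + 16800) = 0.01790.
So the output falls by 1.79 %.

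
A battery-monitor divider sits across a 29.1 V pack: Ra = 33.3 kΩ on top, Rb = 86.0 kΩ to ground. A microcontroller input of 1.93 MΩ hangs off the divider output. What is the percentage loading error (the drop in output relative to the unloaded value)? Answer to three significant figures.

1.23 %

The divider's output (Thévenin) resistance is Ra‖Rb = 24.01 kΩ.
Fractional drop under load = R_th/(R_th + R_L) = 24.01 / (24.01 + 1930) = 0.01229.
So the output falls by 1.23 %.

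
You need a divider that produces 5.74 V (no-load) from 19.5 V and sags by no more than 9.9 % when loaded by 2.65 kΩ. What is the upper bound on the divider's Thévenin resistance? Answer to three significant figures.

R_th ≤ 291 Ω

Loading drop = R_th/(R_th + R_L) ≤ 0.0990, so R_th ≤ R_L · ε/(1−ε) = 2.65 kΩ × 0.0990/0.9010 = 291 Ω.
(Any R1, R2 with R2/(R1+R2) = 0.294 and R1‖R2 ≤ 291 Ω will meet the spec.)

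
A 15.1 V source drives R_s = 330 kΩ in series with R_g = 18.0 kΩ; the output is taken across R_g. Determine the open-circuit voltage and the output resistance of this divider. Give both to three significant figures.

V_th is the open-circuit tap voltage: 15.1 × 18.0/(330 + 18.0) = 0.781 V.
With the supply zeroed, R_s and R_g appear in parallel from the tap: R_th = R_s‖R_g = (330 × 18.0)/348.0 = 17.1 kΩ.

V_th = 0.781 V, R_th = 17.1 kΩ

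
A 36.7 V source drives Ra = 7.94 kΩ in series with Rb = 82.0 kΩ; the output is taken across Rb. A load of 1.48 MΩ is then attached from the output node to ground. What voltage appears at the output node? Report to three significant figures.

V_out ≈ 33.3 V

The load sits in parallel with Rb: Rb‖R_L = (82.0 × 1480) / (82.0 + 1480) = 77.70 kΩ.
V_out = 36.7 × 77.70 / (7.94 + 77.70) = 36.7 × 77.70/85.64 = 33.3 V.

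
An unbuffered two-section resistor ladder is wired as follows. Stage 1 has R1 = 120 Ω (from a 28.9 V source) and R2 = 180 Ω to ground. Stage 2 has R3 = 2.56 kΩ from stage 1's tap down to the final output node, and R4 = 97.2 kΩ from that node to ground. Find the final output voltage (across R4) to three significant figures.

V_out ≈ 16.9 V

Stage 2 presents R3+R4 = 99760 Ω as a load on stage 1's tap.
Stage 1's lower leg becomes R2‖(R3+R4) = 179.7 Ω, so V_mid = 28.9 × 179.7/299.7 = 17.33 V.
Stage 2 is itself unloaded: V_out = V_mid × R4/(R3+R4) = 17.33 × 97200/99760 = 16.9 V.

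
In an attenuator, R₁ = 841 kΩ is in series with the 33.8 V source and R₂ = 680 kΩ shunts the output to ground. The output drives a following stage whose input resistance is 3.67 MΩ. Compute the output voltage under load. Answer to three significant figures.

The load sits in parallel with R₂: R₂‖R_L = (680 × 3670) / (680 + 3670) = 573.7 kΩ.
V_out = 33.8 × 573.7 / (841 + 573.7) = 33.8 × 573.7/1415 = 13.7 V.

V_out ≈ 13.7 V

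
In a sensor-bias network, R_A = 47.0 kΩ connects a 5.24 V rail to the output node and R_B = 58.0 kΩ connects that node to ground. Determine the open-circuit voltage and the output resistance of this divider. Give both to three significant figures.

V_th = 2.89 V, R_th = 26.0 kΩ

V_th is the open-circuit tap voltage: 5.24 × 58.0/(47.0 + 58.0) = 2.89 V.
With the supply zeroed, R_A and R_B appear in parallel from the tap: R_th = R_A‖R_B = (47.0 × 58.0)/105.0 = 26.0 kΩ.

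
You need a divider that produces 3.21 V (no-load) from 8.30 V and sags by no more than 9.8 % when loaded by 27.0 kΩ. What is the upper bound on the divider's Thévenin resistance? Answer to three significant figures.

R_th ≤ 2.93 kΩ

Loading drop = R_th/(R_th + R_L) ≤ 0.0980, so R_th ≤ R_L · ε/(1−ε) = 27.0 kΩ × 0.0980/0.9020 = 2.93 kΩ.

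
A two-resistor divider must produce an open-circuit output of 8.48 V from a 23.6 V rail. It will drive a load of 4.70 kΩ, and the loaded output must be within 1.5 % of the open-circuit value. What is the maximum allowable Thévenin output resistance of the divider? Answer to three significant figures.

Loading drop = R_th/(R_th + R_L) ≤ 0.0150, so R_th ≤ R_L · ε/(1−ε) = 4.70 kΩ × 0.0150/0.9850 = 71.6 Ω.
(Any R1, R2 with R2/(R1+R2) = 0.359 and R1‖R2 ≤ 71.6 Ω will meet the spec.)

R_th ≤ 71.6 Ω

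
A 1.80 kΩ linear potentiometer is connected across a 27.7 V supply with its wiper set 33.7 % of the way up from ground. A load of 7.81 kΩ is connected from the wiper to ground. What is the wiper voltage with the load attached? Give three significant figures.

V ≈ 8.88 V

The wiper splits the pot into (1−α)R = 1193 Ω above and αR = 606.6 Ω below.
Lower section ‖ load = 562.9 Ω.
V_wiper = 27.7 × 562.9/(1193 + 562.9) = 8.88 V.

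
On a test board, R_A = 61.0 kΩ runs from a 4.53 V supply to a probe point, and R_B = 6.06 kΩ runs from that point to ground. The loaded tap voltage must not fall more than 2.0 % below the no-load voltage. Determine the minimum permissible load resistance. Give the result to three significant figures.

Output resistance R_th = R_A‖R_B = (61.0 × 6.06)/67.06 = 5.512 kΩ.
The fractional drop is R_th/(R_th + R_L); requiring this ≤ 0.0200 gives R_L ≥ R_th(1/0.0200 − 1) = 5.512 × 49.00 = 270 kΩ.

R_L(min) ≈ 270 kΩ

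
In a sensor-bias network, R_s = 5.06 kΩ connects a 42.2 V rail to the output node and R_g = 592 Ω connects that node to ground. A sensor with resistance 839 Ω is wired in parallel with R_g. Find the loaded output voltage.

The load sits in parallel with R_g: R_g‖R_L = (592 × 839) / (592 + 839) = 347.1 Ω.
V_out = 42.2 × 347.1 / (5060 + 347.1) = 42.2 × 347.1/5407 = 2.71 V.

V_out ≈ 2.71 V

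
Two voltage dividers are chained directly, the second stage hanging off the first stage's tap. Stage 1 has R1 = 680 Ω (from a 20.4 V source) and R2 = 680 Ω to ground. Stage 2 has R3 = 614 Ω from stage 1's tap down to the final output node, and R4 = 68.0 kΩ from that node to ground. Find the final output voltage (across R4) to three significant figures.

Stage 2 presents R3+R4 = 68610 Ω as a load on stage 1's tap.
Stage 1's lower leg becomes R2‖(R3+R4) = 673.3 Ω, so V_mid = 20.4 × 673.3/1353 = 10.15 V.
Stage 2 is itself unloaded: V_out = V_mid × R4/(R3+R4) = 10.15 × 68000/68610 = 10.1 V.

V_out ≈ 10.1 V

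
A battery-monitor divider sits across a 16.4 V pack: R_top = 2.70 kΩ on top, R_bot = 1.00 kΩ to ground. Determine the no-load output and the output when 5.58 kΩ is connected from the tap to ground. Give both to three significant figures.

Open-circuit: V = 16.4 × 1.00/(2.70 + 1.00) = 4.43 V.
With the load, R_bot becomes R_bot‖R_L = 0.8480 kΩ, so V = 16.4 × 0.8480/3.548 = 3.92 V.

Unloaded: 4.43 V; loaded: 3.92 V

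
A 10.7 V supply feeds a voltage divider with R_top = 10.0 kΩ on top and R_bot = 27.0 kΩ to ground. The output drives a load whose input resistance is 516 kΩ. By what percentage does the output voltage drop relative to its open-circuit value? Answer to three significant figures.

The divider's output (Thévenin) resistance is R_top‖R_bot = 7.297 kΩ.
Fractional drop under load = R_th/(R_th + R_L) = 7.297 / (7.297 + 516) = 0.01394.
So the output falls by 1.39 %.

1.39 %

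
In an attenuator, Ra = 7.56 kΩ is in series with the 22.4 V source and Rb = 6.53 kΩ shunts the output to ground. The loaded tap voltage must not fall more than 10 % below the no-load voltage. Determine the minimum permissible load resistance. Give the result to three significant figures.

R_L(min) ≈ 31.5 kΩ

Output resistance R_th = Ra‖Rb = (7.56 × 6.53)/14.09 = 3.504 kΩ.
The fractional drop is R_th/(R_th + R_L); requiring this ≤ 0.100 gives R_L ≥ R_th(1/0.100 − 1) = 3.504 × 9.000 = 31.5 kΩ.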